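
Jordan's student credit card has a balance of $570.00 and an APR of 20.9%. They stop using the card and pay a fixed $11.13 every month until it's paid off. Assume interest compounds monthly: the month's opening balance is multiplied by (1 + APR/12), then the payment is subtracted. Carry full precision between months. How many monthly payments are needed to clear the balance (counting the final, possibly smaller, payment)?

129 months

Monthly rate r = 20.9%/12 = 1.74167% = 0.0174167.
Recurrence: B ← B·(1+r) − $11.13.
Month 1: interest $9.93; balance after payment $568.80.
Month 2: interest $9.91; balance after payment $567.57.
Closed form: n = −ln(1 − rB₀/P)/ln(1+r) = −ln(0.10804)/ln(1.01742) ≈ 128.874, so the balance reaches zero during payment 129.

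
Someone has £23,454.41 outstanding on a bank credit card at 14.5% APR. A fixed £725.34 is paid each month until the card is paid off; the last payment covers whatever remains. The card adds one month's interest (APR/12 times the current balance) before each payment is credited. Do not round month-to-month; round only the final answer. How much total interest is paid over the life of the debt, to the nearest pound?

£6,469

Monthly rate r = 14.5%/12 = 1.20833% = 0.0120833.
Payoff takes n = ⌈−ln(1 − rB₀/P)/ln(1+r)⌉ = ⌈41.253⌉ = 42 payments; the last is £184.16.
Total paid = 41·£725.34 + £184.16 = £29,923.10.
Total interest = total paid − principal = £29,923.10 − £23,454.41 = £6,468.69.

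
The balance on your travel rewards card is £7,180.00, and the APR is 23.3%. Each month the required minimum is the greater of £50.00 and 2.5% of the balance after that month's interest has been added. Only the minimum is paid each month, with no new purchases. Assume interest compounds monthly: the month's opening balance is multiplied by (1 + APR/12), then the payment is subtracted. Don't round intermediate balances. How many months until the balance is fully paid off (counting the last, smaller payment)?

Monthly rate r = 23.3%/12 = 1.94167% = 0.0194167.
While 2.5% of the post-interest balance exceeds £50.00, each month B ← (B·(1+r))·(1 − 0.025), i.e. B shrinks by the factor (1+r)·0.975 = 0.99393.
This holds for months 1–214. Entering month 215 the balance is £1,951.56; 2.5% of the post-interest balance is now below £50.00, so the flat £50.00 minimum applies from here.
From month 215 a fixed £50.00 at rate r clears £1,951.56 in 74 more payments. Total: 214 + 74 = 288 months.

288 months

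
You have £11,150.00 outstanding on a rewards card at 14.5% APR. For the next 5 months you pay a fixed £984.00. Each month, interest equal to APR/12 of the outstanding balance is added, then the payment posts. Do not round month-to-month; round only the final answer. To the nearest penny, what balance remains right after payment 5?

Monthly rate r = 14.5%/12 = 1.20833% = 0.0120833.
Each month: B ← B·(1+r) − £984.00.
Month 1: interest £134.73; balance after payment £10,300.73.
Month 2: interest £124.47; balance after payment £9,441.20.
Month 3: interest £114.08; balance after payment £8,571.28.
Month 4: interest £103.57; balance after payment £7,690.85.
Month 5: interest £92.93; balance after payment £6,799.78.

£6,799.78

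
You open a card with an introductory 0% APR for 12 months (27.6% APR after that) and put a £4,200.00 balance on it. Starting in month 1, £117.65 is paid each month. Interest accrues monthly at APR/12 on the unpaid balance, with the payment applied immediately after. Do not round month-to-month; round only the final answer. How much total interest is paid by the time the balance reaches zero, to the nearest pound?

£1,287

Promo months 1–12 at r₀ = 0%/12 = 0; months 13+ at r₁ = 27.6%/12 = 0.023.
After month 12 (no interest yet): B = £4,200.00 − 12·£117.65 = £2,788.20.
Then at r₁ with £117.65/mo: n₂ = −ln(1 − r₁·B/P)/ln(1+r₁) ≈ 34.64 → 35 more payments.
Total paid = 46·£117.65 + £75.28 = £5,487.18; interest = £5,487.18 − £4,200.00 = £1,287.18.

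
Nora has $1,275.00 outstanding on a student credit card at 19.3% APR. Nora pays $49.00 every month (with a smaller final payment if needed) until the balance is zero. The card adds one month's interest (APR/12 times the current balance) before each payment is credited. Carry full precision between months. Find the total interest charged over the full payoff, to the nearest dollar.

$390

Monthly rate r = 19.3%/12 = 1.60833% = 0.0160833.
Payoff takes n = ⌈−ln(1 − rB₀/P)/ln(1+r)⌉ = ⌈33.978⌉ = 34 payments; the last is $47.94.
Total paid = 33·$49.00 + $47.94 = $1,664.94.
Total interest = total paid − principal = $1,664.94 − $1,275.00 = $389.94.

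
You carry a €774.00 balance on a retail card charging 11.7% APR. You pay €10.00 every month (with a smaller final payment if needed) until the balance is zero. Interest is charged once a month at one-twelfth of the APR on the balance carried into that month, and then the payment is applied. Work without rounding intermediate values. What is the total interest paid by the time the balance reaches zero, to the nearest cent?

€674.12

Monthly rate r = 11.7%/12 = 0.975% = 0.00975.
Payoff takes n = ⌈−ln(1 − rB₀/P)/ln(1+r)⌉ = ⌈144.811⌉ = 145 payments; the last is €8.12.
Total paid = 144·€10.00 + €8.12 = €1,448.12.
Total interest = total paid − principal = €1,448.12 − €774.00 = €674.12.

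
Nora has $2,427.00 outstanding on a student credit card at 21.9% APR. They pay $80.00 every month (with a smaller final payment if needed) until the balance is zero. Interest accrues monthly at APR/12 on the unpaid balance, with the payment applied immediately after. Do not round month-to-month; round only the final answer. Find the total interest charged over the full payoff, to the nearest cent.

Monthly rate r = 21.9%/12 = 1.825% = 0.01825.
Payoff takes n = ⌈−ln(1 − rB₀/P)/ln(1+r)⌉ = ⌈44.603⌉ = 45 payments; the last is $48.44.
Total paid = 44·$80.00 + $48.44 = $3,568.44.
Total interest = total paid − principal = $3,568.44 − $2,427.00 = $1,141.44.

$1,141.44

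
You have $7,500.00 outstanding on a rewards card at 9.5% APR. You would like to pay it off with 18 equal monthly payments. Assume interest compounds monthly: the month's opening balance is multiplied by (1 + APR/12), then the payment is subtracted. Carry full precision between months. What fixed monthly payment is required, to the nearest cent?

Monthly rate r = 9.5%/12 = 0.791667% = 0.00791667.
Level-payment amortization: P = B₀·r / (1 − (1+r)^(−n)) = 7500.00·0.00791667 / (1 − 1.00792^(−18)).
Denominator 1 − (1+r)^(−18) = 0.132325728.
P = 59.375 / 0.132325728 ≈ 448.70.

$448.70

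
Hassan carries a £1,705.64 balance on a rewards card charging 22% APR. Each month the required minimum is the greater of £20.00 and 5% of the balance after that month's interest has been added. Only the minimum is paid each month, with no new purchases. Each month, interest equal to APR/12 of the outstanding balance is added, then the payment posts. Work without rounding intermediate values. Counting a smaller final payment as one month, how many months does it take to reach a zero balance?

69 months

Monthly rate r = 22%/12 = 1.83333% = 0.0183333.
While 5% of the post-interest balance exceeds £20.00, each month B ← (B·(1+r))·(1 − 0.05), i.e. B shrinks by the factor (1+r)·0.95 = 0.96742.
This holds for months 1–45. Entering month 46 the balance is £384.15; 5% of the post-interest balance is now below £20.00, so the flat £20.00 minimum applies from here.
From month 46 a fixed £20.00 at rate r clears £384.15 in 24 more payments. Total: 45 + 24 = 69 months.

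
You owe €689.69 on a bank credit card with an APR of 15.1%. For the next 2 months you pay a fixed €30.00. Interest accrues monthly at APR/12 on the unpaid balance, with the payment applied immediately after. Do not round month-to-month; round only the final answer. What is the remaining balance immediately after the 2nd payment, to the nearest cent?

€646.78

Monthly rate r = 15.1%/12 = 1.25833% = 0.0125833.
Each month: B ← B·(1+r) − €30.00.
Month 1: interest €8.68; balance after payment €668.37.
Month 2: interest €8.41; balance after payment €646.78.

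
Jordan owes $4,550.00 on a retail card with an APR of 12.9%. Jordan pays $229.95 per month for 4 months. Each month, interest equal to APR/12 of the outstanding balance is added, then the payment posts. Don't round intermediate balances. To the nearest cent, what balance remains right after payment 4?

Monthly rate r = 12.9%/12 = 1.075% = 0.01075.
Each month: B ← B·(1+r) − $229.95.
Month 1: interest $48.91; balance after payment $4,368.96.
Month 2: interest $46.97; balance after payment $4,185.98.
Month 3: interest $45.00; balance after payment $4,001.03.
Month 4: interest $43.01; balance after payment $3,814.09.

$3,814.09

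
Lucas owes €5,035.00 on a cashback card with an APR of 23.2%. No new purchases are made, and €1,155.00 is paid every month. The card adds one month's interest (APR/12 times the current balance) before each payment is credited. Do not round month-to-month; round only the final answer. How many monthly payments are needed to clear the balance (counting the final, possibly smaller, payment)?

5 payments

Monthly rate r = 23.2%/12 = 1.93333% = 0.0193333.
Recurrence: B ← B·(1+r) − €1,155.00.
Month 1: interest €97.34; balance after payment €3,977.34.
Month 2: interest €76.90; balance after payment €2,899.24.
Month 3: interest €56.05; balance after payment €1,800.29.
Month 4: interest €34.81; balance after payment €680.10.
Month 5: interest €13.15; balance after payment €0.00.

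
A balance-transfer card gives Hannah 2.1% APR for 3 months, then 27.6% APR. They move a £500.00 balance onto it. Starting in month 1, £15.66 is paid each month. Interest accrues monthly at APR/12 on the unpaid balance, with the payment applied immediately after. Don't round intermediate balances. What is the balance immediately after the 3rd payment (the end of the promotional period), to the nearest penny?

Promo months 1–3 at r₀ = 2.1%/12 = 0.00175; months 4+ at r₁ = 27.6%/12 = 0.023.
After month 3: iterate B ← B·(1+r₀) − £15.66 for 3 months → £455.57.

£455.57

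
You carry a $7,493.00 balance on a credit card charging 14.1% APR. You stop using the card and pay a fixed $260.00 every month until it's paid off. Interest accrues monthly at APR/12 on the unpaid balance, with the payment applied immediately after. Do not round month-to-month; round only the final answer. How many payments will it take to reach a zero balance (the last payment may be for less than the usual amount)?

36 months

Monthly rate r = 14.1%/12 = 1.175% = 0.01175.
Recurrence: B ← B·(1+r) − $260.00.
Month 1: interest $88.04; balance after payment $7,321.04.
Month 2: interest $86.02; balance after payment $7,147.07.
Closed form: n = −ln(1 − rB₀/P)/ln(1+r) = −ln(0.66137)/ln(1.01175) ≈ 35.392, so the balance reaches zero during payment 36.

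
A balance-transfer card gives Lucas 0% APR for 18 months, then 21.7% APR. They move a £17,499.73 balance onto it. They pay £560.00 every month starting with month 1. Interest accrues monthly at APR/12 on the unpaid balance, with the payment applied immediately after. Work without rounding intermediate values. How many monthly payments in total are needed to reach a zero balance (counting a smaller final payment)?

34 months

Promo months 1–18 at r₀ = 0%/12 = 0; months 19+ at r₁ = 21.7%/12 = 0.0180833.
After month 18 (no interest yet): B = £17,499.73 − 18·£560.00 = £7,419.73.
Then at r₁ with £560.00/mo: n₂ = −ln(1 − r₁·B/P)/ln(1+r₁) ≈ 15.28 → 16 more payments.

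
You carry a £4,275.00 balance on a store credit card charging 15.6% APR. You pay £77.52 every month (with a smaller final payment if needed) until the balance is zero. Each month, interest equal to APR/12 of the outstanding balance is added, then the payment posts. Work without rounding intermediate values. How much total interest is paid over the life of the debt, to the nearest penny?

£3,299.30

Monthly rate r = 15.6%/12 = 1.3% = 0.013.
Payoff takes n = ⌈−ln(1 − rB₀/P)/ln(1+r)⌉ = ⌈97.706⌉ = 98 payments; the last is £54.86.
Total paid = 97·£77.52 + £54.86 = £7,574.30.
Total interest = total paid − principal = £7,574.30 − £4,275.00 = £3,299.30.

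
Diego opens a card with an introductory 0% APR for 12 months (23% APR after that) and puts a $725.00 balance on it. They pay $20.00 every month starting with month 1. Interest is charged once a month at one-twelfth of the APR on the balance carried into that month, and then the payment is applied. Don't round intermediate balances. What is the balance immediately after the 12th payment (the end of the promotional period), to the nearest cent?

$485.00

Promo months 1–12 at r₀ = 0%/12 = 0; months 13+ at r₁ = 23%/12 = 0.0191667.
After month 12 (no interest yet): B = $725.00 − 12·$20.00 = $485.00.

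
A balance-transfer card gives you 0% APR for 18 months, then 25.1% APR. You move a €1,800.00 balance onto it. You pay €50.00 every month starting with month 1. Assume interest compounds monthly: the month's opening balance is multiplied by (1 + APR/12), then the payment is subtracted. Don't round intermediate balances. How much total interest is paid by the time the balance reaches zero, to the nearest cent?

Promo months 1–18 at r₀ = 0%/12 = 0; months 19+ at r₁ = 25.1%/12 = 0.0209167.
After month 18 (no interest yet): B = €1,800.00 − 18·€50.00 = €900.00.
Then at r₁ with €50.00/mo: n₂ = −ln(1 − r₁·B/P)/ln(1+r₁) ≈ 22.82 → 23 more payments.
Total paid = 40·€50.00 + €41.10 = €2,041.10; interest = €2,041.10 − €1,800.00 = €241.10.

€241.10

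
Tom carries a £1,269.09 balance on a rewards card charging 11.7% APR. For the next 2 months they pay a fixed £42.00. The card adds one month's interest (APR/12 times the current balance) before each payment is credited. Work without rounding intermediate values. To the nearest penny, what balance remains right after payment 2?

£1,209.55

Monthly rate r = 11.7%/12 = 0.975% = 0.00975.
Each month: B ← B·(1+r) − £42.00.
Month 1: interest £12.37; balance after payment £1,239.46.
Month 2: interest £12.08; balance after payment £1,209.55.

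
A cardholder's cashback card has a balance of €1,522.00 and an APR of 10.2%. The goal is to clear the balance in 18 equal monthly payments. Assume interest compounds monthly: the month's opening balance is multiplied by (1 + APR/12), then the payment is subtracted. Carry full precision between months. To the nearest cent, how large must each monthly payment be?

€91.55

Monthly rate r = 10.2%/12 = 0.85% = 0.0085.
Level-payment amortization: P = B₀·r / (1 − (1+r)^(−n)) = 1522.00·0.0085 / (1 − 1.0085^(−18)).
Denominator 1 − (1+r)^(−18) = 0.141315242.
P = 12.937 / 0.141315242 ≈ 91.55.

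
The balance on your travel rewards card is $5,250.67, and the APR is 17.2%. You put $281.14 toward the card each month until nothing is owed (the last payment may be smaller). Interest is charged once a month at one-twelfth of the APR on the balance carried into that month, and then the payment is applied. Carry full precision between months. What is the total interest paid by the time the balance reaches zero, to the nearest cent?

Monthly rate r = 17.2%/12 = 1.43333% = 0.0143333.
Payoff takes n = ⌈−ln(1 − rB₀/P)/ln(1+r)⌉ = ⌈21.892⌉ = 22 payments; the last is $250.96.
Total paid = 21·$281.14 + $250.96 = $6,154.90.
Total interest = total paid − principal = $6,154.90 − $5,250.67 = $904.23.

$904.23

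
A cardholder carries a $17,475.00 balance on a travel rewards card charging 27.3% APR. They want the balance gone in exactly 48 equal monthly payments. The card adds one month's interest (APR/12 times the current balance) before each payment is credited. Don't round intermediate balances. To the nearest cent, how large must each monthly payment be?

$602.06

Monthly rate r = 27.3%/12 = 2.275% = 0.02275.
Level-payment amortization: P = B₀·r / (1 − (1+r)^(−n)) = 17475.00·0.02275 / (1 − 1.02275^(−48)).
Denominator 1 − (1+r)^(−48) = 0.660324231.
P = 397.556 / 0.660324231 ≈ 602.06.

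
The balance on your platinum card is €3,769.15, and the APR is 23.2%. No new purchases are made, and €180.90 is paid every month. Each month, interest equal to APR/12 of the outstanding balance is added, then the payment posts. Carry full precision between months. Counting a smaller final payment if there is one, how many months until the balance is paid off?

27 payments

Monthly rate r = 23.2%/12 = 1.93333% = 0.0193333.
Recurrence: B ← B·(1+r) − €180.90.
Month 1: interest €72.87; balance after payment €3,661.12.
Month 2: interest €70.78; balance after payment €3,551.00.
Closed form: n = −ln(1 − rB₀/P)/ln(1+r) = −ln(0.59718)/ln(1.01933) ≈ 26.923, so the balance reaches zero during payment 27.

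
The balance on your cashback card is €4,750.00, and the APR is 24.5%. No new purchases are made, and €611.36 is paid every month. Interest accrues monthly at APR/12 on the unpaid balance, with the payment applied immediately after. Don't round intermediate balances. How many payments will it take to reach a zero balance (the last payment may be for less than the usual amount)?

Monthly rate r = 24.5%/12 = 2.04167% = 0.0204167.
Recurrence: B ← B·(1+r) − €611.36.
Month 1: interest €96.98; balance after payment €4,235.62.
Month 2: interest €86.48; balance after payment €3,710.74.
Closed form: n = −ln(1 − rB₀/P)/ln(1+r) = −ln(0.84137)/ln(1.02042) ≈ 8.546, so the balance reaches zero during payment 9.

9 payments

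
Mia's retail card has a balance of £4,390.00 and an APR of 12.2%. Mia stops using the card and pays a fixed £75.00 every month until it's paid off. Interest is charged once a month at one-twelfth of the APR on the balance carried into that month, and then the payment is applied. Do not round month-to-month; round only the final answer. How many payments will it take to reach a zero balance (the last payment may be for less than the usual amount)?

Monthly rate r = 12.2%/12 = 1.01667% = 0.0101667.
Recurrence: B ← B·(1+r) − £75.00.
Month 1: interest £44.63; balance after payment £4,359.63.
Month 2: interest £44.32; balance after payment £4,328.95.
Closed form: n = −ln(1 − rB₀/P)/ln(1+r) = −ln(0.40491)/ln(1.01017) ≈ 89.378, so the balance reaches zero during payment 90.

90 months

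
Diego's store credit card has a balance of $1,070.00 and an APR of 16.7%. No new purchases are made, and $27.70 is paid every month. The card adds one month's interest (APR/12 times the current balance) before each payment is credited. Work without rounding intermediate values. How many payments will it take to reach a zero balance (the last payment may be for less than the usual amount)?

56 months

Monthly rate r = 16.7%/12 = 1.39167% = 0.0139167.
Recurrence: B ← B·(1+r) − $27.70.
Month 1: interest $14.89; balance after payment $1,057.19.
Month 2: interest $14.71; balance after payment $1,044.20.
Closed form: n = −ln(1 − rB₀/P)/ln(1+r) = −ln(0.46242)/ln(1.01392) ≈ 55.805, so the balance reaches zero during payment 56.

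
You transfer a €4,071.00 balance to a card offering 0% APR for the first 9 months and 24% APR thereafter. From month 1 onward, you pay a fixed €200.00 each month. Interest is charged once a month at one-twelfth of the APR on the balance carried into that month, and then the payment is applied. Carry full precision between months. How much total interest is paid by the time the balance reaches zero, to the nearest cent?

Promo months 1–9 at r₀ = 0%/12 = 0; months 10+ at r₁ = 24%/12 = 0.02.
After month 9 (no interest yet): B = €4,071.00 − 9·€200.00 = €2,271.00.
Then at r₁ with €200.00/mo: n₂ = −ln(1 − r₁·B/P)/ln(1+r₁) ≈ 13.01 → 14 more payments.
Total paid = 22·€200.00 + €1.75 = €4,401.75; interest = €4,401.75 − €4,071.00 = €330.75.

€330.75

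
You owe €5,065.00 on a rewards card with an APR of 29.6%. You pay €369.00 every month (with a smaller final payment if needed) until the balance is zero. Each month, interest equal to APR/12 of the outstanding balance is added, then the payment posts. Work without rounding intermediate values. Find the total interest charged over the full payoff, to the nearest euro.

€1,195

Monthly rate r = 29.6%/12 = 2.46667% = 0.0246667.
Payoff takes n = ⌈−ln(1 − rB₀/P)/ln(1+r)⌉ = ⌈16.964⌉ = 17 payments; the last is €355.89.
Total paid = 16·€369.00 + €355.89 = €6,259.89.
Total interest = total paid − principal = €6,259.89 − €5,065.00 = €1,194.89.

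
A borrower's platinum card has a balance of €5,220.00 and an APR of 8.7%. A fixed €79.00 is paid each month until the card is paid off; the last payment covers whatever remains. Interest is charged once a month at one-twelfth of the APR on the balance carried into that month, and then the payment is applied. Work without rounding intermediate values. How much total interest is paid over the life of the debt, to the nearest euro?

€1,911

Monthly rate r = 8.7%/12 = 0.725% = 0.00725.
Payoff takes n = ⌈−ln(1 − rB₀/P)/ln(1+r)⌉ = ⌈90.271⌉ = 91 payments; the last is €21.45.
Total paid = 90·€79.00 + €21.45 = €7,131.45.
Total interest = total paid − principal = €7,131.45 − €5,220.00 = €1,911.45.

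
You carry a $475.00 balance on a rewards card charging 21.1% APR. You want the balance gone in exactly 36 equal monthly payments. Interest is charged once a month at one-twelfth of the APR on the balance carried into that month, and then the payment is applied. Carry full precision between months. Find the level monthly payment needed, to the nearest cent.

Monthly rate r = 21.1%/12 = 1.75833% = 0.0175833.
Level-payment amortization: P = B₀·r / (1 − (1+r)^(−n)) = 475.00·0.0175833 / (1 − 1.01758^(−36)).
Denominator 1 − (1+r)^(−36) = 0.46607466.
P = 8.35208 / 0.46607466 ≈ 17.92.

$17.92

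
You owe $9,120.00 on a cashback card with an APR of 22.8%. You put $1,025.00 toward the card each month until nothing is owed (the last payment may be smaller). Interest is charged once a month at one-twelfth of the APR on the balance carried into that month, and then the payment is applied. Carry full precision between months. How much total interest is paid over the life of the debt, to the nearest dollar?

$966

Monthly rate r = 22.8%/12 = 1.9% = 0.019.
Payoff takes n = ⌈−ln(1 − rB₀/P)/ln(1+r)⌉ = ⌈9.839⌉ = 10 payments; the last is $861.43.
Total paid = 9·$1,025.00 + $861.43 = $10,086.43.
Total interest = total paid − principal = $10,086.43 − $9,120.00 = $966.43.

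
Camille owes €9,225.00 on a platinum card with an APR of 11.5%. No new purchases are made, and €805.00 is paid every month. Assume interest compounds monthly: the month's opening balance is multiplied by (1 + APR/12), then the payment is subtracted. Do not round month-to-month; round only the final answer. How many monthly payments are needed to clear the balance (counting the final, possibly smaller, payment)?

13 months

Monthly rate r = 11.5%/12 = 0.958333% = 0.00958333.
Recurrence: B ← B·(1+r) − €805.00.
Month 1: interest €88.41; balance after payment €8,508.41.
Month 2: interest €81.54; balance after payment €7,784.95.
Closed form: n = −ln(1 − rB₀/P)/ln(1+r) = −ln(0.89018)/ln(1.00958) ≈ 12.197, so the balance reaches zero during payment 13.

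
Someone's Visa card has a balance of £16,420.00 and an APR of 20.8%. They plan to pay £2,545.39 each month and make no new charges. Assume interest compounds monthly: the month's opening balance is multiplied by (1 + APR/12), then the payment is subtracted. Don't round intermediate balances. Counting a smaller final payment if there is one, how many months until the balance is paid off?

7 months

Monthly rate r = 20.8%/12 = 1.73333% = 0.0173333.
Recurrence: B ← B·(1+r) − £2,545.39.
Month 1: interest £284.61; balance after payment £14,159.22.
Month 2: interest £245.43; balance after payment £11,859.26.
Closed form: n = −ln(1 − rB₀/P)/ln(1+r) = −ln(0.88818)/ln(1.01733) ≈ 6.900, so the balance reaches zero during payment 7.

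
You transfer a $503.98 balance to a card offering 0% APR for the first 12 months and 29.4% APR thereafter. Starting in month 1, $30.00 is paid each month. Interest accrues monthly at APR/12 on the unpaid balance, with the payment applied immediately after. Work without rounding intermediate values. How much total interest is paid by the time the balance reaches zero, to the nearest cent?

Promo months 1–12 at r₀ = 0%/12 = 0; months 13+ at r₁ = 29.4%/12 = 0.0245.
After month 12 (no interest yet): B = $503.98 − 12·$30.00 = $143.98.
Then at r₁ with $30.00/mo: n₂ = −ln(1 − r₁·B/P)/ln(1+r₁) ≈ 5.17 → 6 more payments.
Total paid = 17·$30.00 + $5.09 = $515.09; interest = $515.09 − $503.98 = $11.11.

$11.11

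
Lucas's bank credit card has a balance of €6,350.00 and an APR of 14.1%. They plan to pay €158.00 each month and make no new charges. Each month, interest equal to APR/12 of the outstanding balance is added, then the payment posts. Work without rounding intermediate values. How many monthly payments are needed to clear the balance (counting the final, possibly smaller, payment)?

55 payments

Monthly rate r = 14.1%/12 = 1.175% = 0.01175.
Recurrence: B ← B·(1+r) − €158.00.
Month 1: interest €74.61; balance after payment €6,266.61.
Month 2: interest €73.63; balance after payment €6,182.25.
Closed form: n = −ln(1 − rB₀/P)/ln(1+r) = −ln(0.52777)/ln(1.01175) ≈ 54.710, so the balance reaches zero during payment 55.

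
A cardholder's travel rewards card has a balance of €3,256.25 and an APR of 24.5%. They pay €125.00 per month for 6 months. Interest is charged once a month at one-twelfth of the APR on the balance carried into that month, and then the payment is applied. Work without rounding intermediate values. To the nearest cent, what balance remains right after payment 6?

€2,886.72

Monthly rate r = 24.5%/12 = 2.04167% = 0.0204167.
Each month: B ← B·(1+r) − €125.00.
Month 1: interest €66.48; balance after payment €3,197.73.
Month 2: interest €65.29; balance after payment €3,138.02.
Month 3: interest €64.07; balance after payment €3,077.09.
Month 4: interest €62.82; balance after payment €3,014.91.
Month 5: interest €61.55; balance after payment €2,951.46.
Month 6: interest €60.26; balance after payment €2,886.72.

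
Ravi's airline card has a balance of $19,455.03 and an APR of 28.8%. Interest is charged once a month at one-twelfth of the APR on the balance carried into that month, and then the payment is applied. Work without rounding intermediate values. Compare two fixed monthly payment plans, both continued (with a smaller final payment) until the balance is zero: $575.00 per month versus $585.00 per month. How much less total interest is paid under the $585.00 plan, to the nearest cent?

$1,052.65

Monthly rate r = 28.8%/12 = 2.4% = 0.024.
At $575.00/mo: n = ⌈−ln(1 − rB₀/P)/ln(1+r)⌉ = 71 payments (last $276.83); total interest = total paid − $19,455.03 = $21,071.80.
At $585.00/mo: 68 payments (last $279.18); total interest $20,019.15.
Interest saved = $21,071.80 − $20,019.15 = $1,052.65.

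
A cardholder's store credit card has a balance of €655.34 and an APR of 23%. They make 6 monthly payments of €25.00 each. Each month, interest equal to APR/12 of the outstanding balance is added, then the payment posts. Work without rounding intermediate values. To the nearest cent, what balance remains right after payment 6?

Monthly rate r = 23%/12 = 1.91667% = 0.0191667.
Each month: B ← B·(1+r) − €25.00.
Month 1: interest €12.56; balance after payment €642.90.
Month 2: interest €12.32; balance after payment €630.22.
Month 3: interest €12.08; balance after payment €617.30.
Month 4: interest €11.83; balance after payment €604.13.
Month 5: interest €11.58; balance after payment €590.71.
Month 6: interest €11.32; balance after payment €577.04.

€577.04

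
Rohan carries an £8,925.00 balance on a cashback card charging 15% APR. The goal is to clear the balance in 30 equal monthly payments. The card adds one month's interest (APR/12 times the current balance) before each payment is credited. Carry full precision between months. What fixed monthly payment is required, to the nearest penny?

£358.59

Monthly rate r = 15%/12 = 1.25% = 0.0125.
Level-payment amortization: P = B₀·r / (1 − (1+r)^(−n)) = 8925.00·0.0125 / (1 − 1.0125^(−30)).
Denominator 1 − (1+r)^(−30) = 0.311111328.
P = 111.562 / 0.311111328 ≈ 358.59.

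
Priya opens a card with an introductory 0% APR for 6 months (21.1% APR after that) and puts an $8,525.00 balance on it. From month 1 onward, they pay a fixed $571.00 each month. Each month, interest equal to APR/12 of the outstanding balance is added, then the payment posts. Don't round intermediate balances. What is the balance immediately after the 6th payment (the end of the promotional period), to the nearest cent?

Promo months 1–6 at r₀ = 0%/12 = 0; months 7+ at r₁ = 21.1%/12 = 0.0175833.
After month 6 (no interest yet): B = $8,525.00 − 6·$571.00 = $5,099.00.

$5,099.00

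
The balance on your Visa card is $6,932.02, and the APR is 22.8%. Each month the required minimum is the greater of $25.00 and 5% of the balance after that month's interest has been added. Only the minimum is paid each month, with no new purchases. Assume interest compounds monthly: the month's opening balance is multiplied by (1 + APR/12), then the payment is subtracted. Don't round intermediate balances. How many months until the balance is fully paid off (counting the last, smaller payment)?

Monthly rate r = 22.8%/12 = 1.9% = 0.019.
While 5% of the post-interest balance exceeds $25.00, each month B ← (B·(1+r))·(1 − 0.05), i.e. B shrinks by the factor (1+r)·0.95 = 0.96805.
This holds for months 1–82. Entering month 83 the balance is $483.59; 5% of the post-interest balance is now below $25.00, so the flat $25.00 minimum applies from here.
From month 83 a fixed $25.00 at rate r clears $483.59 in 25 more payments. Total: 82 + 25 = 107 months.

107 months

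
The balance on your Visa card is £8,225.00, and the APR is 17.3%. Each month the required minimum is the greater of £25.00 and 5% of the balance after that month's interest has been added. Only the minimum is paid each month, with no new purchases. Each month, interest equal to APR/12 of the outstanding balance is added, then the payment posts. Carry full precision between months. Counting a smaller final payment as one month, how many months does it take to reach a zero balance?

100 months

Monthly rate r = 17.3%/12 = 1.44167% = 0.0144167.
While 5% of the post-interest balance exceeds £25.00, each month B ← (B·(1+r))·(1 − 0.05), i.e. B shrinks by the factor (1+r)·0.95 = 0.9637.
This holds for months 1–77. Entering month 78 the balance is £477.00; 5% of the post-interest balance is now below £25.00, so the flat £25.00 minimum applies from here.
From month 78 a fixed £25.00 at rate r clears £477.00 in 23 more payments. Total: 77 + 23 = 100 months.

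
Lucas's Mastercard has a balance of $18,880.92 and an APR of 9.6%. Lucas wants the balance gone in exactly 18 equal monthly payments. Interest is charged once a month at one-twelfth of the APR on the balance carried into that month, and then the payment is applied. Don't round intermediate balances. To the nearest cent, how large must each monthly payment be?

Monthly rate r = 9.6%/12 = 0.8% = 0.008.
Level-payment amortization: P = B₀·r / (1 − (1+r)^(−n)) = 18880.92·0.008 / (1 − 1.008^(−18)).
Denominator 1 − (1+r)^(−18) = 0.133616003.
P = 151.047 / 0.133616003 ≈ 1130.46.

$1,130.46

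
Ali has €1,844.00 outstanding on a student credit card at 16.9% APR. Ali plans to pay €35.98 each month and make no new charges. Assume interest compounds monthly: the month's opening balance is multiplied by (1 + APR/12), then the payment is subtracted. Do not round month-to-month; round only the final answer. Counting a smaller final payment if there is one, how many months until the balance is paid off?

Monthly rate r = 16.9%/12 = 1.40833% = 0.0140833.
Recurrence: B ← B·(1+r) − €35.98.
Month 1: interest €25.97; balance after payment €1,833.99.
Month 2: interest €25.83; balance after payment €1,823.84.
Closed form: n = −ln(1 − rB₀/P)/ln(1+r) = −ln(0.27822)/ln(1.01408) ≈ 91.479, so the balance reaches zero during payment 92.

92 months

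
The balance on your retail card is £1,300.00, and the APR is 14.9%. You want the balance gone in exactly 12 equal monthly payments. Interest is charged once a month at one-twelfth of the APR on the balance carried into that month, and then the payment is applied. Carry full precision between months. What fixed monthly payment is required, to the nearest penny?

Monthly rate r = 14.9%/12 = 1.24167% = 0.0124167.
Level-payment amortization: P = B₀·r / (1 − (1+r)^(−n)) = 1300.00·0.0124167 / (1 − 1.01242^(−12)).
Denominator 1 − (1+r)^(−12) = 0.137640072.
P = 16.1417 / 0.137640072 ≈ 117.27.

£117.27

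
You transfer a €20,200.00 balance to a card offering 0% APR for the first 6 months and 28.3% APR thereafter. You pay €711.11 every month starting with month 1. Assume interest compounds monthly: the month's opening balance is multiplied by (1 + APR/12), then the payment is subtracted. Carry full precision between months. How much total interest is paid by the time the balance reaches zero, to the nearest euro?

Promo months 1–6 at r₀ = 0%/12 = 0; months 7+ at r₁ = 28.3%/12 = 0.0235833.
After month 6 (no interest yet): B = €20,200.00 − 6·€711.11 = €15,933.34.
Then at r₁ with €711.11/mo: n₂ = −ln(1 − r₁·B/P)/ln(1+r₁) ≈ 32.25 → 33 more payments.
Total paid = 38·€711.11 + €176.98 = €27,199.16; interest = €27,199.16 − €20,200.00 = €6,999.16.

€6,999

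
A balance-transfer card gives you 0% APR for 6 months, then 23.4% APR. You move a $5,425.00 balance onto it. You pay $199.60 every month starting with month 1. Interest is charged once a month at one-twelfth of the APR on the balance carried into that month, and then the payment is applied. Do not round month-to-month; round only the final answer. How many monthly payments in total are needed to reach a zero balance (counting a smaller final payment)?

Promo months 1–6 at r₀ = 0%/12 = 0; months 7+ at r₁ = 23.4%/12 = 0.0195.
After month 6 (no interest yet): B = $5,425.00 − 6·$199.60 = $4,227.40.
Then at r₁ with $199.60/mo: n₂ = −ln(1 − r₁·B/P)/ln(1+r₁) ≈ 27.58 → 28 more payments.

34 months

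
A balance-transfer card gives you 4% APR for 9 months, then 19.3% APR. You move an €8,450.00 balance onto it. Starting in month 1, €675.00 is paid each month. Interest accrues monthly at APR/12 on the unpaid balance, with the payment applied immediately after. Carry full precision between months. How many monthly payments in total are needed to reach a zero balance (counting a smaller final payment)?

Promo months 1–9 at r₀ = 4%/12 = 0.00333333; months 10+ at r₁ = 19.3%/12 = 0.0160833.
After month 9: iterate B ← B·(1+r₀) − €675.00 for 9 months → €2,550.27.
Then at r₁ with €675.00/mo: n₂ = −ln(1 − r₁·B/P)/ln(1+r₁) ≈ 3.93 → 4 more payments.

13 payments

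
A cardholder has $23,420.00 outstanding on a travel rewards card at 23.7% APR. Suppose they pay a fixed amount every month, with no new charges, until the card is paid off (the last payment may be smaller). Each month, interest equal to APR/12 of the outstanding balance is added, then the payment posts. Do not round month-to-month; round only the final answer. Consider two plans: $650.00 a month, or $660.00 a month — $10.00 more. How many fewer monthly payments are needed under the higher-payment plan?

Monthly rate r = 23.7%/12 = 1.975% = 0.01975.
At $650.00/mo: n = ⌈−ln(1 − rB₀/P)/ln(1+r)⌉ = 64 payments (last $377.48); total interest = total paid − $23,420.00 = $17,907.48.
At $660.00/mo: 62 payments (last $464.41); total interest $17,304.41.
Payments saved = 64 − 62 = 2.

2 fewer payments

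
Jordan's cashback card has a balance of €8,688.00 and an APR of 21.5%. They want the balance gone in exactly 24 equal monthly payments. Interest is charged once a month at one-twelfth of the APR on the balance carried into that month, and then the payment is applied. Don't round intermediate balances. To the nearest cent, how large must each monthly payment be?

€448.58

Monthly rate r = 21.5%/12 = 1.79167% = 0.0179167.
Level-payment amortization: P = B₀·r / (1 − (1+r)^(−n)) = 8688.00·0.0179167 / (1 − 1.01792^(−24)).
Denominator 1 − (1+r)^(−24) = 0.347009905.
P = 155.66 / 0.347009905 ≈ 448.58.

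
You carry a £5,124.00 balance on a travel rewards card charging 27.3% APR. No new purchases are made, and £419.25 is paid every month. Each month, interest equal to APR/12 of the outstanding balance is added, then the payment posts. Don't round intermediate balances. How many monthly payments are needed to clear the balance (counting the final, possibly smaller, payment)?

15 months

Monthly rate r = 27.3%/12 = 2.275% = 0.02275.
Recurrence: B ← B·(1+r) − £419.25.
Month 1: interest £116.57; balance after payment £4,821.32.
Month 2: interest £109.69; balance after payment £4,511.76.
Closed form: n = −ln(1 − rB₀/P)/ln(1+r) = −ln(0.72195)/ln(1.02275) ≈ 14.483, so the balance reaches zero during payment 15.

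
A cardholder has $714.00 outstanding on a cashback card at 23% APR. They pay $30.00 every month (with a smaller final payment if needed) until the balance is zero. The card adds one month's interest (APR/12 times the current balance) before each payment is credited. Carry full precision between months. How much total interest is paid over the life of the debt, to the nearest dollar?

Monthly rate r = 23%/12 = 1.91667% = 0.0191667.
Payoff takes n = ⌈−ln(1 − rB₀/P)/ln(1+r)⌉ = ⌈32.083⌉ = 33 payments; the last is $2.52.
Total paid = 32·$30.00 + $2.52 = $962.52.
Total interest = total paid − principal = $962.52 − $714.00 = $248.52.

$249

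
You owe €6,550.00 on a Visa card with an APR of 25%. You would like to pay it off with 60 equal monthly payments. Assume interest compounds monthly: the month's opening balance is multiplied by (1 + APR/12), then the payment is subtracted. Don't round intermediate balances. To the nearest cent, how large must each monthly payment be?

Monthly rate r = 25%/12 = 2.08333% = 0.0208333.
Level-payment amortization: P = B₀·r / (1 − (1+r)^(−n)) = 6550.00·0.0208333 / (1 − 1.02083^(−60)).
Denominator 1 − (1+r)^(−60) = 0.70979196.
P = 136.458 / 0.70979196 ≈ 192.25.

€192.25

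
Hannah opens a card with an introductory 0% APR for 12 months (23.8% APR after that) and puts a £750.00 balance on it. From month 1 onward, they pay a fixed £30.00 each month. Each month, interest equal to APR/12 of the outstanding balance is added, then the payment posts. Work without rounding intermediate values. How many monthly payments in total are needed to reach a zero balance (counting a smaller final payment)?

Promo months 1–12 at r₀ = 0%/12 = 0; months 13+ at r₁ = 23.8%/12 = 0.0198333.
After month 12 (no interest yet): B = £750.00 − 12·£30.00 = £390.00.
Then at r₁ with £30.00/mo: n₂ = −ln(1 − r₁·B/P)/ln(1+r₁) ≈ 15.18 → 16 more payments.

28 payments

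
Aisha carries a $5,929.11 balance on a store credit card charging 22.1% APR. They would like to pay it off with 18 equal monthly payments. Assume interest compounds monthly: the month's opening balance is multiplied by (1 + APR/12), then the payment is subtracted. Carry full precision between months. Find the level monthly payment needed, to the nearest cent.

Monthly rate r = 22.1%/12 = 1.84167% = 0.0184167.
Level-payment amortization: P = B₀·r / (1 − (1+r)^(−n)) = 5929.11·0.0184167 / (1 − 1.01842^(−18)).
Denominator 1 − (1+r)^(−18) = 0.279985844.
P = 109.194 / 0.279985844 ≈ 390.00.

$390.00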